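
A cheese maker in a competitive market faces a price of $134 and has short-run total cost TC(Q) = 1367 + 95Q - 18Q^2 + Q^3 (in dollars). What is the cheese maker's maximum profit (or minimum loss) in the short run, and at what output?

Profit = -$15 at Q = 13

AVC = 95 - 18Q + Q^2 has its minimum $14 at Q = 9; price $134 clears that bar, so the firm operates.
With MC = 95 - 36Q + 3Q^2, P = MC on the upward-sloping part at Q* = 13.
TR = 134·13 = 1742. TC = 1367 + 390 = 1757. Profit = 1742 − 1757 = -$15.
Shutting down would mean losing the fixed cost of $1367, so operating at a loss of $15 is better by $1352.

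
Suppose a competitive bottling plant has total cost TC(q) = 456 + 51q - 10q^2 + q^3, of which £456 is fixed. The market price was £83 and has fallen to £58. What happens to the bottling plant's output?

AVC = 51 - 10q + q^2, minimized at q = 5 where min AVC = £26. MC = 51 - 20q + 3q^2.
At P = £83 ≥ min AVC, set P = MC on the rising branch: q = 8.
At P = £58 ≥ min AVC, set P = MC: q = 7. The firm stays open but cuts output.

Output falls from 8 to 7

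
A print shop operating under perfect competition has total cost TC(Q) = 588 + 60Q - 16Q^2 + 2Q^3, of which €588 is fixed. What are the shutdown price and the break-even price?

Shutdown price = €28; break-even price = €130

AVC = 60 - 16Q + 2Q^2; minimized at Q = 4, giving min AVC = €28. That is the shutdown price.
ATC = 588/Q + 60 - 16Q + 2Q^2. Setting dATC/dQ = −588/Q^2 − 16 + 4Q = 0 gives Q = 7 (since 4·7^3 − 16·7^2 = 588).
min ATC = 588/7 + 60 − 16·7 + 2·7^2 = €130. That is the break-even price.
For €28 ≤ P < €130 the firm produces at a loss; below €28 it shuts down.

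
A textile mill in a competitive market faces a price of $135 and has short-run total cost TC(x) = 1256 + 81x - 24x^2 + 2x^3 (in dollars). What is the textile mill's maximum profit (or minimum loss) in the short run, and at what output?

Profit = -$284 at x = 9

AVC = 81 - 24x + 2x^2; min AVC = $9 at x = 6. Since P = $135 ≥ min AVC, the firm produces.
With MC = 81 - 48x + 6x^2, P = MC on the upward-sloping part at x* = 9.
TR = 135·9 = 1215. TC = 1256 + 243 = 1499. Profit = 1215 − 1499 = -$284.
Shutting down would mean losing the fixed cost of $1256, so operating at a loss of $284 is better by $972.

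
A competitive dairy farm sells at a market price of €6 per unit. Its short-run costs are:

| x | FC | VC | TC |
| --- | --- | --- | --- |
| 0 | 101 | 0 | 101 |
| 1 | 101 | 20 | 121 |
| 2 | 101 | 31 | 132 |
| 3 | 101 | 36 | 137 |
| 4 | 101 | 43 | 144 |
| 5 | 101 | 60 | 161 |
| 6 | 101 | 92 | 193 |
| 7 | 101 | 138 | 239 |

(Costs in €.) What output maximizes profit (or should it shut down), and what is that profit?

Compute π = P·x − TC at each output: x=0: -101; x=1: -115; x=2: -120; x=3: -119; x=4: -120; x=5: -131; x=6: -157; x=7: -197.
Profit is highest at x = 0. Equivalently, the lowest AVC in the table is 43/4 ≈ €10.75 at x = 4, and P = €6 falls below it — price never covers variable cost, so the firm shuts down and loses only its fixed cost.

x = 0 (shut down); profit = -€101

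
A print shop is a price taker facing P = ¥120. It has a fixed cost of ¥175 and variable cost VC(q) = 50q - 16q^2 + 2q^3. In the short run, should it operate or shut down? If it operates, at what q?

Variable cost is VC = 50q - 16q^2 + 2q^3, so AVC = VC/q = 50 - 16q + 2q^2 and MC = dTC/dq = 50 - 32q + 6q^2.
AVC is minimized where dAVC/dq = -16 + 4q = 0, at q = 4; min AVC = 50 - 16·4 + 2·4^2 = ¥18.
Because ¥120 ≥ ¥18, revenue can cover variable cost; the firm operates.
Set P = MC: 120 = 50 - 32q + 6q^2 → -70 - 32q + 6q^2 = 0. The roots are q = -5/3 and q = 7; the profit-maximizing output is on the rising part of MC, so q* = 7.
Check: AVC at q = 7 is ¥36 ≤ P, so revenue covers variable cost.
Profit = P·q − TC = 120·7 − 427 = ¥413.

Produce at q = 7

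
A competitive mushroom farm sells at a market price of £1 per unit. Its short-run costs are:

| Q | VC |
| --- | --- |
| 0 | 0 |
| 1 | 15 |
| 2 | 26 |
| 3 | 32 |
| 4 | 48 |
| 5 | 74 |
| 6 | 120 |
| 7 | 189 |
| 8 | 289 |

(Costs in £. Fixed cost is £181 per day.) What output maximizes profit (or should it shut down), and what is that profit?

Profit at each row (π = 1Q − TC): Q=0: -181; Q=1: -195; Q=2: -205; Q=3: -210; Q=4: -225; Q=5: -250; Q=6: -295; Q=7: -363; Q=8: -462.
Profit is highest at Q = 0. Equivalently, the lowest AVC in the table is 32/3 ≈ £10.67 at Q = 3, and P = £1 falls below it — price never covers variable cost, so the firm shuts down and loses only its fixed cost.

Q = 0 (shut down); profit = -£181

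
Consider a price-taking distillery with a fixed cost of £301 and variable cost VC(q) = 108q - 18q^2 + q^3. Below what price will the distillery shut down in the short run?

£27 per unit

The shutdown price is the minimum of AVC. VC = 108q - 18q^2 + q^3, so AVC = 108 - 18q + q^2.
dAVC/dq = -18 + 2q = 0 gives q = 9. min AVC = 108 - 18·9 + 9^2 = 27.
The firm shuts down for any P below £27.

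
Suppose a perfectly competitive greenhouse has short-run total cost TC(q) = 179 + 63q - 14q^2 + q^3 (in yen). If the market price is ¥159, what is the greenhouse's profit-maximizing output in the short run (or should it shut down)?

From TC, MC = TC'(q) = 63 - 28q + 3q^2 and AVC = VC/q = 63 - 14q + q^2.
The AVC parabola has its vertex at q = 14/2 = 7, where AVC = 63 - 14·7 + 7^2 = ¥14.
P = ¥159 exceeds min AVC = ¥14, so the firm stays open.
P = MC gives -96 - 28q + 3q^2 = 0, with roots -8/3 and 12. Take the larger (rising MC): q* = 12.
Check: AVC at q = 12 is ¥39 ≤ P, so revenue covers variable cost.
Profit = P·q − TC = 159·12 − 647 = ¥1261.

Produce at q = 12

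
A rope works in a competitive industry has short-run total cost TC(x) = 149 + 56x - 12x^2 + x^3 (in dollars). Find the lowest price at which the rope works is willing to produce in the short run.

$20 per unit

The shutdown price is the minimum of AVC. VC = 56x - 12x^2 + x^3, so AVC = 56 - 12x + x^2.
At the minimum of AVC, MC = AVC. MC = 56 - 24x + 3x^2; setting MC = AVC gives 2x^2 - 12x = 0, so x = 6. min AVC = 20.
So the shutdown price is $20.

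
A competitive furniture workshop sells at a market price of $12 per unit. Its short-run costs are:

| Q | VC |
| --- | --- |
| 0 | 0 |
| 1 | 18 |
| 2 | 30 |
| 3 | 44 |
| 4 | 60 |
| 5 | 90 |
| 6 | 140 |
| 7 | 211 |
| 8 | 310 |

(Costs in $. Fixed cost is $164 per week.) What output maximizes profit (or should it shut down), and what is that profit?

Tabulate TR − TC: Q=0: -164; Q=1: -170; Q=2: -170; Q=3: -172; Q=4: -176; Q=5: -194; Q=6: -232; Q=7: -291; Q=8: -378.
Profit is highest at Q = 0. Equivalently, the lowest AVC in the table is 44/3 ≈ $14.67 at Q = 3, and P = $12 falls below it — price never covers variable cost, so the firm shuts down and loses only its fixed cost.

Q = 0 (shut down); profit = -$164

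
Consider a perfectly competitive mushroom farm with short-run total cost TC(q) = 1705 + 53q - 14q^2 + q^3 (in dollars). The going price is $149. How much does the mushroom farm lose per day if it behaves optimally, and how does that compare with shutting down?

AVC = 53 - 14q + q^2 has its minimum $4 at q = 7; price $149 clears that bar, so the firm operates.
MC = 53 - 28q + 3q^2. Setting P = MC and taking the root on the rising branch gives q* = 12.
TR = 149·12 = 1788. TC = 1705 + 348 = 2053. Profit = 1788 − 2053 = -$265.
That loss of $265 beats the $1705 the firm would lose by shutting down; producing recovers $1440 of fixed cost.

Profit = -$265 at q = 12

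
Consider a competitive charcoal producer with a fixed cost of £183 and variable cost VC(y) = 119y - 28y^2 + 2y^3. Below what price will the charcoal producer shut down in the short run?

£21 per unit

The firm shuts down when price falls below the minimum of average variable cost. AVC = VC/y = 119 - 28y + 2y^2.
At the minimum of AVC, MC = AVC. MC = 119 - 56y + 6y^2; setting MC = AVC gives 4y^2 - 28y = 0, so y = 7. min AVC = 21.
For P < £21 the firm produces nothing.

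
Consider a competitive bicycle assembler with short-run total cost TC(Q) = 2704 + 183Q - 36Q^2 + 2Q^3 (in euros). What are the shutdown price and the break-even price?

AVC = 183 - 36Q + 2Q^2; minimized at Q = 9, giving min AVC = €21. That is the shutdown price.
ATC = 2704/Q + 183 - 36Q + 2Q^2. Setting dATC/dQ = −2704/Q^2 − 36 + 4Q = 0 gives Q = 13 (since 4·13^3 − 36·13^2 = 2704).
min ATC = 2704/13 + 183 − 36·13 + 2·13^2 = €261. That is the break-even price.
Between these two prices the firm operates at a loss; above €261 it earns a profit.

Shutdown price = €21; break-even price = €261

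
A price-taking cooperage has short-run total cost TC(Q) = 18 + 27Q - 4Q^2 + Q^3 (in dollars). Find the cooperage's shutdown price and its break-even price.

AVC = 27 - 4Q + Q^2; minimized at Q = 2, giving min AVC = $23. That is the shutdown price.
ATC = 18/Q + 27 - 4Q + Q^2. Setting dATC/dQ = −18/Q^2 − 4 + 2Q = 0 gives Q = 3 (since 2·3^3 − 4·3^2 = 18).
min ATC = 18/3 + 27 − 4·3 + 3^2 = $30. That is the break-even price.
Between these two prices the firm operates at a loss; above $30 it earns a profit.

Shutdown price = $23; break-even price = $30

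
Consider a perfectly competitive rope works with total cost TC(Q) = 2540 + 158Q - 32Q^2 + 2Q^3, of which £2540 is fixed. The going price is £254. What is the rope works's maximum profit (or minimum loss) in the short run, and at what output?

Profit = -£236 at Q = 12

AVC = 158 - 32Q + 2Q^2 has its minimum £30 at Q = 8; price £254 clears that bar, so the firm operates.
With MC = 158 - 64Q + 6Q^2, P = MC on the upward-sloping part at Q* = 12.
TR = 254·12 = 3048. TC = 2540 + 744 = 3284. Profit = 3048 − 3284 = -£236.
Shutting down would mean losing the fixed cost of £2540, so operating at a loss of £236 is better by £2304.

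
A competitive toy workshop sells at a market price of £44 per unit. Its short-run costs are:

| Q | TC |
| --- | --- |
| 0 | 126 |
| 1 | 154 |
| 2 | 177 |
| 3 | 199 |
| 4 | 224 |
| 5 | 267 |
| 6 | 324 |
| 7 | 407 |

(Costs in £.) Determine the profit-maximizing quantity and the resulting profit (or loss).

Q = 5; profit = -£47

Compute π = P·Q − TC at each output: Q=0: -126; Q=1: -110; Q=2: -89; Q=3: -67; Q=4: -48; Q=5: -47; Q=6: -60; Q=7: -99.
Profit is maximized at Q = 5. AVC there is 141/5 = £28.20 ≤ P, so producing beats shutting down (which would give -£126).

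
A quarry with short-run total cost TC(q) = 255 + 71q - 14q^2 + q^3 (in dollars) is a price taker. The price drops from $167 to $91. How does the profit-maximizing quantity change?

AVC = 71 - 14q + q^2, minimized at q = 7 where min AVC = $22. MC = 71 - 28q + 3q^2.
With P = $167 above the shutdown price, P = MC gives q = 12.
At P = $91 ≥ min AVC, set P = MC: q = 10. The firm stays open but cuts output.

Output falls from 12 to 10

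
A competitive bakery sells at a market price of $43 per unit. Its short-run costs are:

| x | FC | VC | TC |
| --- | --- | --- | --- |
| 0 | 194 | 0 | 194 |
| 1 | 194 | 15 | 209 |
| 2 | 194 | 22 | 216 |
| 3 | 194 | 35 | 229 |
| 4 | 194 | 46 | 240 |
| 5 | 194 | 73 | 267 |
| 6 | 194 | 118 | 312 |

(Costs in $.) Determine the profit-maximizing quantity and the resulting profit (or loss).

Compute π = P·x − TC at each output: x=0: -194; x=1: -166; x=2: -130; x=3: -100; x=4: -68; x=5: -52; x=6: -54.
Profit is maximized at x = 5. AVC there is 73/5 = $14.60 ≤ P, so producing beats shutting down (which would give -$194).

x = 5; profit = -$52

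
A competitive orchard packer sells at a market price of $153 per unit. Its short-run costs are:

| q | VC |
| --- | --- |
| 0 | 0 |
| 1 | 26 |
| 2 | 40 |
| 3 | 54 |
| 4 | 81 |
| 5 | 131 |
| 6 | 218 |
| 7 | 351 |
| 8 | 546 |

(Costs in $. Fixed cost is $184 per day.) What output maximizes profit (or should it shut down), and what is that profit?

q = 7; profit = $536

Compute π = P·q − TC at each output: q=0: -184; q=1: -57; q=2: 82; q=3: 221; q=4: 347; q=5: 450; q=6: 516; q=7: 536; q=8: 494.
Profit is maximized at q = 7. AVC there is 351/7 = $50.14 ≤ P, so producing beats shutting down (which would give -$184).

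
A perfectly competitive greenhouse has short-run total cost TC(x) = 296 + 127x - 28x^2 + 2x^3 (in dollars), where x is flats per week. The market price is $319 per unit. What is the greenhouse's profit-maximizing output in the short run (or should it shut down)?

Strip out fixed cost: VC = 127x - 28x^2 + 2x^3. Then AVC = 127 - 28x + 2x^2 and MC = 127 - 56x + 6x^2.
AVC is minimized where dAVC/dx = -28 + 4x = 0, at x = 7; min AVC = 127 - 28·7 + 2·7^2 = $29.
P = $319 exceeds min AVC = $29, so the firm stays open.
Set P = MC: 319 = 127 - 56x + 6x^2 → -192 - 56x + 6x^2 = 0. The roots are x = -8/3 and x = 12; the profit-maximizing output is on the rising part of MC, so x* = 12.
Check: AVC at x = 12 is $79 ≤ P, so revenue covers variable cost.
Profit = P·x − TC = 319·12 − 1244 = $2584.

Produce at x = 12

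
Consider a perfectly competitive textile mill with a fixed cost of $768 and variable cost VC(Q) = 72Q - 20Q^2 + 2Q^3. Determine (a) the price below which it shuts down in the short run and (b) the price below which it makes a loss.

Shutdown price = $22; break-even price = $136

Shutdown price = min AVC. AVC = 72 - 20Q + 2Q^2, with vertex at Q = 5 and minimum $22.
ATC = 768/Q + 72 - 20Q + 2Q^2. Setting dATC/dQ = −768/Q^2 − 20 + 4Q = 0 gives Q = 8 (since 4·8^3 − 20·8^2 = 768).
min ATC = 768/8 + 72 − 20·8 + 2·8^2 = $136. That is the break-even price.
Between these two prices the firm operates at a loss; above $136 it earns a profit.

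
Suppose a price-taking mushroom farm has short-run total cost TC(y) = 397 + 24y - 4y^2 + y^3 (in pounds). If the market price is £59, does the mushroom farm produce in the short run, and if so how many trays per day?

Produce at y = 5

Variable cost is VC = 24y - 4y^2 + y^3, so AVC = VC/y = 24 - 4y + y^2 and MC = dTC/dy = 24 - 8y + 3y^2.
AVC is minimized where dAVC/dy = -4 + 2y = 0, at y = 2; min AVC = 24 - 4·2 + 2^2 = £20.
P = £59 exceeds min AVC = £20, so the firm stays open.
Set P = MC: 59 = 24 - 8y + 3y^2 → -35 - 8y + 3y^2 = 0. The roots are y = -7/3 and y = 5; the profit-maximizing output is on the rising part of MC, so y* = 5.
Check: AVC at y = 5 is £29 ≤ P, so revenue covers variable cost.
Profit = P·y − TC = 59·5 − 542 = -£247, a loss, but smaller than the £397 fixed cost the firm would lose by shutting down.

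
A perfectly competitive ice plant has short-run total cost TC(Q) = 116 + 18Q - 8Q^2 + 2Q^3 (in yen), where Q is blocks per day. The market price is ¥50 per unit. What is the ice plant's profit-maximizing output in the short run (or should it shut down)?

Variable cost is VC = 18Q - 8Q^2 + 2Q^3, so AVC = VC/Q = 18 - 8Q + 2Q^2 and MC = dTC/dQ = 18 - 16Q + 6Q^2.
AVC is minimized where dAVC/dQ = -8 + 4Q = 0, at Q = 2; min AVC = 18 - 8·2 + 2·2^2 = ¥10.
Since P = ¥50 ≥ min AVC = ¥10, price covers variable cost and the firm should produce.
Set P = MC: 50 = 18 - 16Q + 6Q^2 → -32 - 16Q + 6Q^2 = 0. The roots are Q = -4/3 and Q = 4; the profit-maximizing output is on the rising part of MC, so Q* = 4.
Check: AVC at Q = 4 is ¥18 ≤ P, so revenue covers variable cost.
Profit = P·Q − TC = 50·4 − 188 = ¥12.

Produce at Q = 4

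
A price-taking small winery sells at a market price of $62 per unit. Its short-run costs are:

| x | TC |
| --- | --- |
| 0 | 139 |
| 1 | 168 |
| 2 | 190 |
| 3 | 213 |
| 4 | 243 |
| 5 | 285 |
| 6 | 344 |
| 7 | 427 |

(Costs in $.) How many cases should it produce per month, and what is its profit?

Tabulate TR − TC: x=0: -139; x=1: -106; x=2: -66; x=3: -27; x=4: 5; x=5: 25; x=6: 28; x=7: 7.
Profit is maximized at x = 6. AVC there is 205/6 = $34.17 ≤ P, so producing beats shutting down (which would give -$139).

x = 6; profit = $28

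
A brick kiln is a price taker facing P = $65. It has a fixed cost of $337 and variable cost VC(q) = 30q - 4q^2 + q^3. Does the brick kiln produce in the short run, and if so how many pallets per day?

Produce at q = 5

Variable cost is VC = 30q - 4q^2 + q^3, so AVC = VC/q = 30 - 4q + q^2 and MC = dTC/dq = 30 - 8q + 3q^2.
AVC is minimized where dAVC/dq = -4 + 2q = 0, at q = 2; min AVC = 30 - 4·2 + 2^2 = $26.
Because $65 ≥ $26, revenue can cover variable cost; the firm operates.
Solving P = MC: -35 - 8q + 3q^2 = 0 ⇒ q = -7/3 or 5. On the upward-sloping branch, q* = 5.
Check: AVC at q = 5 is $35 ≤ P, so revenue covers variable cost.
Profit = P·q − TC = 65·5 − 512 = -$187, a loss, but smaller than the $337 fixed cost the firm would lose by shutting down.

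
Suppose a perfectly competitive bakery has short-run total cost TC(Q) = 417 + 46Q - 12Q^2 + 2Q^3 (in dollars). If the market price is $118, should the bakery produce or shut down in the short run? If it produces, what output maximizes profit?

From TC, MC = TC'(Q) = 46 - 24Q + 6Q^2 and AVC = VC/Q = 46 - 12Q + 2Q^2.
The AVC parabola has its vertex at Q = 12/4 = 3, where AVC = 46 - 12·3 + 2·3^2 = $28.
Because $118 ≥ $28, revenue can cover variable cost; the firm operates.
P = MC gives -72 - 24Q + 6Q^2 = 0, with roots -2 and 6. Take the larger (rising MC): Q* = 6.
Check: AVC at Q = 6 is $46 ≤ P, so revenue covers variable cost.
Profit = P·Q − TC = 118·6 − 693 = $15.

Produce at Q = 6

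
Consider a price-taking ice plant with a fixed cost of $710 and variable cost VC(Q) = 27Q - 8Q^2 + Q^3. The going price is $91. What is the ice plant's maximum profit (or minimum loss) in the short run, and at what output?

AVC = 27 - 8Q + Q^2; min AVC = $11 at Q = 4. Since P = $91 ≥ min AVC, the firm produces.
With MC = 27 - 16Q + 3Q^2, P = MC on the upward-sloping part at Q* = 8.
TR = 91·8 = 728. TC = 710 + 216 = 926. Profit = 728 − 926 = -$198.
That loss of $198 beats the $710 the firm would lose by shutting down; producing recovers $512 of fixed cost.

Profit = -$198 at Q = 8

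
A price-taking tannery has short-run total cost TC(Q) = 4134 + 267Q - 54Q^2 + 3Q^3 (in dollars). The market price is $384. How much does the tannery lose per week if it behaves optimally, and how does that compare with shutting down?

Profit = -$78 at Q = 13

AVC = 267 - 54Q + 3Q^2 has its minimum $24 at Q = 9; price $384 clears that bar, so the firm operates.
With MC = 267 - 108Q + 9Q^2, P = MC on the upward-sloping part at Q* = 13.
TR = 384·13 = 4992. TC = 4134 + 936 = 5070. Profit = 4992 − 5070 = -$78.
By producing, the firm covers all variable cost plus $4056 of fixed cost; shutting down would lose the full $4134.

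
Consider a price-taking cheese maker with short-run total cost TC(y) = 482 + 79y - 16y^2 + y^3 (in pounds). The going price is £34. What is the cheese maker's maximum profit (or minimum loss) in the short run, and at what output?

AVC = 79 - 16y + y^2; min AVC = £15 at y = 8. Since P = £34 ≥ min AVC, the firm produces.
MC = 79 - 32y + 3y^2. Setting P = MC and taking the root on the rising branch gives y* = 9.
TR = 34·9 = 306. TC = 482 + 144 = 626. Profit = 306 − 626 = -£320.
That loss of £320 beats the £482 the firm would lose by shutting down; producing recovers £162 of fixed cost.

Profit = -£320 at y = 9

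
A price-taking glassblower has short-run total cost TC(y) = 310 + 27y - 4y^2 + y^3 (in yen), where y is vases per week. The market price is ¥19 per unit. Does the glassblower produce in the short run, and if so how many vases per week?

Shut down

Variable cost is VC = 27y - 4y^2 + y^3, so AVC = VC/y = 27 - 4y + y^2 and MC = dTC/dy = 27 - 8y + 3y^2.
AVC hits its minimum where MC = AVC, at y = 2, giving min AVC = 27 - 4·2 + 2^2 = ¥23.
Since P = ¥19 < min AVC = ¥23, price fails to cover variable cost at any output.
Best response: produce nothing and absorb the ¥310 fixed cost.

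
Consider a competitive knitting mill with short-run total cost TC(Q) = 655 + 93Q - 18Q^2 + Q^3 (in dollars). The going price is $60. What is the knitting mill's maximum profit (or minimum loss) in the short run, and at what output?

AVC = 93 - 18Q + Q^2 has its minimum $12 at Q = 9; price $60 clears that bar, so the firm operates.
MC = 93 - 36Q + 3Q^2. Setting P = MC and taking the root on the rising branch gives Q* = 11.
TR = 60·11 = 660. TC = 655 + 176 = 831. Profit = 660 − 831 = -$171.
By producing, the firm covers all variable cost plus $484 of fixed cost; shutting down would lose the full $655.

Profit = -$171 at Q = 11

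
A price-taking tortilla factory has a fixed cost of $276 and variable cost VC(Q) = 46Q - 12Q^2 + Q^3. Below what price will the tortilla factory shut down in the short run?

$10 per unit

Short-run supply begins at min AVC. From VC = 46Q - 12Q^2 + Q^3, AVC = 46 - 12Q + Q^2.
dAVC/dQ = -12 + 2Q = 0 gives Q = 6. min AVC = 46 - 12·6 + 6^2 = 10.
For P < $10 the firm produces nothing.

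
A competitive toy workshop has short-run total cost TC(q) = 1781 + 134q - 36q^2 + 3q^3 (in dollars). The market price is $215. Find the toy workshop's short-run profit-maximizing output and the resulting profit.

AVC = 134 - 36q + 3q^2 has its minimum $26 at q = 6; price $215 clears that bar, so the firm operates.
MC = 134 - 72q + 9q^2. Setting P = MC and taking the root on the rising branch gives q* = 9.
TR = 215·9 = 1935. TC = 1781 + 477 = 2258. Profit = 1935 − 2258 = -$323.
That loss of $323 beats the $1781 the firm would lose by shutting down; producing recovers $1458 of fixed cost.

Profit = -$323 at q = 9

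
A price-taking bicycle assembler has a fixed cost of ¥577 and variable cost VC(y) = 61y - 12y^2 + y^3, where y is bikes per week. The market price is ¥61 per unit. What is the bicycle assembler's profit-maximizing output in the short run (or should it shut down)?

Produce at y = 8

Variable cost is VC = 61y - 12y^2 + y^3, so AVC = VC/y = 61 - 12y + y^2 and MC = dTC/dy = 61 - 24y + 3y^2.
The AVC parabola has its vertex at y = 12/2 = 6, where AVC = 61 - 12·6 + 6^2 = ¥25.
P = ¥61 exceeds min AVC = ¥25, so the firm stays open.
Set P = MC: 61 = 61 - 24y + 3y^2 → -24y + 3y^2 = 0. The roots are y = 0 and y = 8; the profit-maximizing output is on the rising part of MC, so y* = 8.
Check: AVC at y = 8 is ¥29 ≤ P, so revenue covers variable cost.
Profit = P·y − TC = 61·8 − 809 = -¥321, a loss, but smaller than the ¥577 fixed cost the firm would lose by shutting down.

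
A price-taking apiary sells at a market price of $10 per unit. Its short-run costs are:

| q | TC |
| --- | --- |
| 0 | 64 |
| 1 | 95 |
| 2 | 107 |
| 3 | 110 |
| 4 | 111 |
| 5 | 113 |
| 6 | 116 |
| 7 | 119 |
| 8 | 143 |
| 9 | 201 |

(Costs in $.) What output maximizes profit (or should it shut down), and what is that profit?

Compute π = P·q − TC at each output: q=0: -64; q=1: -85; q=2: -87; q=3: -80; q=4: -71; q=5: -63; q=6: -56; q=7: -49; q=8: -63; q=9: -111.
Profit is maximized at q = 7. AVC there is 55/7 = $7.86 ≤ P, so producing beats shutting down (which would give -$64).

q = 7; profit = -$49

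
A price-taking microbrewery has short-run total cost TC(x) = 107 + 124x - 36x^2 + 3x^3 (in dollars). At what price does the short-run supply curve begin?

$16 per unit

The shutdown price is the minimum of AVC. VC = 124x - 36x^2 + 3x^3, so AVC = 124 - 36x + 3x^2.
At the minimum of AVC, MC = AVC. MC = 124 - 72x + 9x^2; setting MC = AVC gives 6x^2 - 36x = 0, so x = 6. min AVC = 16.
For P < $16 the firm produces nothing.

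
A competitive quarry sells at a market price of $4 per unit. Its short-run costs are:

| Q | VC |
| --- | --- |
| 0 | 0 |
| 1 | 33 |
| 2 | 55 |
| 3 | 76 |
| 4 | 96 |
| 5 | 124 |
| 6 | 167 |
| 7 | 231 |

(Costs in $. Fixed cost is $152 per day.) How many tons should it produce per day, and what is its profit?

Q = 0 (shut down); profit = -$152

Tabulate TR − TC: Q=0: -152; Q=1: -181; Q=2: -199; Q=3: -216; Q=4: -232; Q=5: -256; Q=6: -295; Q=7: -355.
Profit is highest at Q = 0. Equivalently, the lowest AVC in the table is 96/4 ≈ $24 at Q = 4, and P = $4 falls below it — price never covers variable cost, so the firm shuts down and loses only its fixed cost.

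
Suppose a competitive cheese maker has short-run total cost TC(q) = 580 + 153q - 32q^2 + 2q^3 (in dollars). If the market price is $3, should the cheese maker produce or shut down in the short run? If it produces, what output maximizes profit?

Strip out fixed cost: VC = 153q - 32q^2 + 2q^3. Then AVC = 153 - 32q + 2q^2 and MC = 153 - 64q + 6q^2.
The AVC parabola has its vertex at q = 32/4 = 8, where AVC = 153 - 32·8 + 2·8^2 = $25.
With P < min AVC ($3 < $25), every unit sold adds to the loss.
Best response: produce nothing and absorb the $580 fixed cost.

Shut down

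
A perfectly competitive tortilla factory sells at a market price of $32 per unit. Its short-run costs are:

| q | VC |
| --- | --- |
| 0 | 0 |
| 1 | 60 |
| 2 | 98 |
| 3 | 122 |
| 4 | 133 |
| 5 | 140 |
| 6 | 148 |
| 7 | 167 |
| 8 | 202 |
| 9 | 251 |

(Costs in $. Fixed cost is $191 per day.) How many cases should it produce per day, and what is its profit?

Compute π = P·q − TC at each output: q=0: -191; q=1: -219; q=2: -225; q=3: -217; q=4: -196; q=5: -171; q=6: -147; q=7: -134; q=8: -137; q=9: -154.
Profit is maximized at q = 7. AVC there is 167/7 = $23.86 ≤ P, so producing beats shutting down (which would give -$191).

q = 7; profit = -$134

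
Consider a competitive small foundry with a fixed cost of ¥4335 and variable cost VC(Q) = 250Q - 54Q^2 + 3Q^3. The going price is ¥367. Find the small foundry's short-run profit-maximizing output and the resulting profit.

Profit = -¥279 at Q = 13

AVC = 250 - 54Q + 3Q^2 has its minimum ¥7 at Q = 9; price ¥367 clears that bar, so the firm operates.
With MC = 250 - 108Q + 9Q^2, P = MC on the upward-sloping part at Q* = 13.
TR = 367·13 = 4771. TC = 4335 + 715 = 5050. Profit = 4771 − 5050 = -¥279.
Shutting down would mean losing the fixed cost of ¥4335, so operating at a loss of ¥279 is better by ¥4056.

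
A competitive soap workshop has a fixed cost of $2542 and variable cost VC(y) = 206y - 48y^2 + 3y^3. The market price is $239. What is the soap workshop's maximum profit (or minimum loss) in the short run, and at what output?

Profit = -$364 at y = 11

AVC = 206 - 48y + 3y^2; min AVC = $14 at y = 8. Since P = $239 ≥ min AVC, the firm produces.
With MC = 206 - 96y + 9y^2, P = MC on the upward-sloping part at y* = 11.
TR = 239·11 = 2629. TC = 2542 + 451 = 2993. Profit = 2629 − 2993 = -$364.
Shutting down would mean losing the fixed cost of $2542, so operating at a loss of $364 is better by $2178.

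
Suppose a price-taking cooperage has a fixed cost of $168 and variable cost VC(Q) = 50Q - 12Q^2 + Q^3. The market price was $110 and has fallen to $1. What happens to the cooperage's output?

Output falls from 10 to 0 (the firm shuts down)

MC = 50 - 24Q + 3Q^2; the shutdown threshold is min AVC = $14 (at Q = 6).
At P = $110 ≥ min AVC, set P = MC on the rising branch: Q = 10.
At P = $1 < min AVC = $14, price no longer covers variable cost at any output, so the firm shuts down: Q = 0.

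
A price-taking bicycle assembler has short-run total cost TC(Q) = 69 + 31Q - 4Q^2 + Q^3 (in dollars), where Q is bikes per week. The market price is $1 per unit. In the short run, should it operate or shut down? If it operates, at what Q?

Variable cost is VC = 31Q - 4Q^2 + Q^3, so AVC = VC/Q = 31 - 4Q + Q^2 and MC = dTC/dQ = 31 - 8Q + 3Q^2.
AVC hits its minimum where MC = AVC, at Q = 2, giving min AVC = 31 - 4·2 + 2^2 = $27.
With P < min AVC ($1 < $27), every unit sold adds to the loss.
Shutting down limits the loss to fixed cost, $69.

Shut down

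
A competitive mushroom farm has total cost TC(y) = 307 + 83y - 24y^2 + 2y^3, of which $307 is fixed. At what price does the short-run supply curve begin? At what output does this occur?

$11 per unit, at y = 6

Short-run supply begins at min AVC. From VC = 83y - 24y^2 + 2y^3, AVC = 83 - 24y + 2y^2.
At the minimum of AVC, MC = AVC. MC = 83 - 48y + 6y^2; setting MC = AVC gives 4y^2 - 24y = 0, so y = 6. min AVC = 11.
The firm shuts down for any P below $11.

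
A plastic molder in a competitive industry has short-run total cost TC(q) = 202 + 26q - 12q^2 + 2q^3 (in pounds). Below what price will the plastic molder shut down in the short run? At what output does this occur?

£8 per unit, at q = 3

Short-run supply begins at min AVC. From VC = 26q - 12q^2 + 2q^3, AVC = 26 - 12q + 2q^2.
dAVC/dq = -12 + 4q = 0 gives q = 3. min AVC = 26 - 12·3 + 2·3^2 = 8.
So the shutdown price is £8.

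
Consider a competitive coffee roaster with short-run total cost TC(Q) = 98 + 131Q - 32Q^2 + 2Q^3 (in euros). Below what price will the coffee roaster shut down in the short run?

The shutdown price is the minimum of AVC. VC = 131Q - 32Q^2 + 2Q^3, so AVC = 131 - 32Q + 2Q^2.
At the minimum of AVC, MC = AVC. MC = 131 - 64Q + 6Q^2; setting MC = AVC gives 4Q^2 - 32Q = 0, so Q = 8. min AVC = 3.
The firm shuts down for any P below €3.

€3 per unit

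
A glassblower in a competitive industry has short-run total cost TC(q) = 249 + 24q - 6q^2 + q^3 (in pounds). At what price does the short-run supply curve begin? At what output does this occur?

£15 per unit, at q = 3

The shutdown price is the minimum of AVC. VC = 24q - 6q^2 + q^3, so AVC = 24 - 6q + q^2.
dAVC/dq = -6 + 2q = 0 gives q = 3. min AVC = 24 - 6·3 + 3^2 = 15.
For P < £15 the firm produces nothing.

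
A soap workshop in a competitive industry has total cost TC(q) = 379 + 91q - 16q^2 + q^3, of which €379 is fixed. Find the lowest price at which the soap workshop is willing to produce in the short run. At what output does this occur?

€27 per unit, at q = 8

Short-run supply begins at min AVC. From VC = 91q - 16q^2 + q^3, AVC = 91 - 16q + q^2.
At the minimum of AVC, MC = AVC. MC = 91 - 32q + 3q^2; setting MC = AVC gives 2q^2 - 16q = 0, so q = 8. min AVC = 27.
The firm shuts down for any P below €27.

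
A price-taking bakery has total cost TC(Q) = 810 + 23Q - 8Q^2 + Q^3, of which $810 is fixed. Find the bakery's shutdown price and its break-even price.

Shutdown price = $7; break-even price = $122

Shutdown price = min AVC. AVC = 23 - 8Q + Q^2, with vertex at Q = 4 and minimum $7.
ATC = 810/Q + 23 - 8Q + Q^2. Setting dATC/dQ = −810/Q^2 − 8 + 2Q = 0 gives Q = 9 (since 2·9^3 − 8·9^2 = 810).
min ATC = 810/9 + 23 − 8·9 + 9^2 = $122. That is the break-even price.
Between these two prices the firm operates at a loss; above $122 it earns a profit.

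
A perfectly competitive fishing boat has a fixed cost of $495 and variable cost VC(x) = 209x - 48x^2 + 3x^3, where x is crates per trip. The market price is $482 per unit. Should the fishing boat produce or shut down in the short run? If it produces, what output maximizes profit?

Produce at x = 13

From TC, MC = TC'(x) = 209 - 96x + 9x^2 and AVC = VC/x = 209 - 48x + 3x^2.
The AVC parabola has its vertex at x = 48/6 = 8, where AVC = 209 - 48·8 + 3·8^2 = $17.
Because $482 ≥ $17, revenue can cover variable cost; the firm operates.
P = MC gives -273 - 96x + 9x^2 = 0, with roots -7/3 and 13. Take the larger (rising MC): x* = 13.
Check: AVC at x = 13 is $92 ≤ P, so revenue covers variable cost.
Profit = P·x − TC = 482·13 − 1691 = $4575.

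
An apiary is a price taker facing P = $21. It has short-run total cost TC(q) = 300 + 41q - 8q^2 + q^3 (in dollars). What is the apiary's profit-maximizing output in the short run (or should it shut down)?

From TC, MC = TC'(q) = 41 - 16q + 3q^2 and AVC = VC/q = 41 - 8q + q^2.
AVC is minimized where dAVC/dq = -8 + 2q = 0, at q = 4; min AVC = 41 - 8·4 + 4^2 = $25.
P = $21 lies below min AVC = $25; no output level covers variable cost.
Shutting down limits the loss to fixed cost, $300.

Shut down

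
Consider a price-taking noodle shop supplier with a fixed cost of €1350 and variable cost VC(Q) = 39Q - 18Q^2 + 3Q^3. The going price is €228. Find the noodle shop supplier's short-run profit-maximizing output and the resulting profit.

AVC = 39 - 18Q + 3Q^2 has its minimum €12 at Q = 3; price €228 clears that bar, so the firm operates.
MC = 39 - 36Q + 9Q^2. Setting P = MC and taking the root on the rising branch gives Q* = 7.
TR = 228·7 = 1596. TC = 1350 + 420 = 1770. Profit = 1596 − 1770 = -€174.
By producing, the firm covers all variable cost plus €1176 of fixed cost; shutting down would lose the full €1350.

Profit = -€174 at Q = 7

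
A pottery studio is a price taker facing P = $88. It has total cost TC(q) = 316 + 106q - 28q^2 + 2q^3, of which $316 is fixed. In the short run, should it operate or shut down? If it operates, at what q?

Produce at q = 9

Variable cost is VC = 106q - 28q^2 + 2q^3, so AVC = VC/q = 106 - 28q + 2q^2 and MC = dTC/dq = 106 - 56q + 6q^2.
AVC is minimized where dAVC/dq = -28 + 4q = 0, at q = 7; min AVC = 106 - 28·7 + 2·7^2 = $8.
P = $88 exceeds min AVC = $8, so the firm stays open.
Set P = MC: 88 = 106 - 56q + 6q^2 → 18 - 56q + 6q^2 = 0. The roots are q = 1/3 and q = 9; the profit-maximizing output is on the rising part of MC, so q* = 9.
Check: AVC at q = 9 is $16 ≤ P, so revenue covers variable cost.
Profit = P·q − TC = 88·9 − 460 = $332.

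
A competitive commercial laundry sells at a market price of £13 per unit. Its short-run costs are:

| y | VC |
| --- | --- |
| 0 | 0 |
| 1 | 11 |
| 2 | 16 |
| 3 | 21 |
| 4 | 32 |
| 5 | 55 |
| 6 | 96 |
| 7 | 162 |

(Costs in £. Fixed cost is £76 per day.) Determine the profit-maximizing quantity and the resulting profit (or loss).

y = 4; profit = -£56

Tabulate TR − TC: y=0: -76; y=1: -74; y=2: -66; y=3: -58; y=4: -56; y=5: -66; y=6: -94; y=7: -147.
Profit is maximized at y = 4. AVC there is 32/4 = £8 ≤ P, so producing beats shutting down (which would give -£76).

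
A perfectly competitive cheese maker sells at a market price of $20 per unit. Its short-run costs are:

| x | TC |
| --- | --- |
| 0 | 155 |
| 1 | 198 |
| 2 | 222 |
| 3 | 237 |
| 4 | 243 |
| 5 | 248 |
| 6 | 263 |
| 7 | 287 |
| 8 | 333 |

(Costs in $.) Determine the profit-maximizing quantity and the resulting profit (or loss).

x = 6; profit = -$143

Profit at each row (π = 20x − TC): x=0: -155; x=1: -178; x=2: -182; x=3: -177; x=4: -163; x=5: -148; x=6: -143; x=7: -147; x=8: -173.
Profit is maximized at x = 6. AVC there is 108/6 = $18 ≤ P, so producing beats shutting down (which would give -$155).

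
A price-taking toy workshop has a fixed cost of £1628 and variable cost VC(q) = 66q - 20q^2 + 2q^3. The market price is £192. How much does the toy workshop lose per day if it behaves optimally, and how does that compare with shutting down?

AVC = 66 - 20q + 2q^2 has its minimum £16 at q = 5; price £192 clears that bar, so the firm operates.
With MC = 66 - 40q + 6q^2, P = MC on the upward-sloping part at q* = 9.
TR = 192·9 = 1728. TC = 1628 + 432 = 2060. Profit = 1728 − 2060 = -£332.
By producing, the firm covers all variable cost plus £1296 of fixed cost; shutting down would lose the full £1628.

Profit = -£332 at q = 9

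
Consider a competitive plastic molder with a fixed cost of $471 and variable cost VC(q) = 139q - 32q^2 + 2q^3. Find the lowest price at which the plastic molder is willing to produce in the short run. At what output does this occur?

The shutdown price is the minimum of AVC. VC = 139q - 32q^2 + 2q^3, so AVC = 139 - 32q + 2q^2.
At the minimum of AVC, MC = AVC. MC = 139 - 64q + 6q^2; setting MC = AVC gives 4q^2 - 32q = 0, so q = 8. min AVC = 11.
So the shutdown price is $11.

$11 per unit, at q = 8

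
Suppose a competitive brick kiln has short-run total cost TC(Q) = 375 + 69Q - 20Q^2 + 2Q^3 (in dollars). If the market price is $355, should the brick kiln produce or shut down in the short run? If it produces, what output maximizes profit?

From TC, MC = TC'(Q) = 69 - 40Q + 6Q^2 and AVC = VC/Q = 69 - 20Q + 2Q^2.
AVC hits its minimum where MC = AVC, at Q = 5, giving min AVC = 69 - 20·5 + 2·5^2 = $19.
Since P = $355 ≥ min AVC = $19, price covers variable cost and the firm should produce.
P = MC gives -286 - 40Q + 6Q^2 = 0, with roots -13/3 and 11. Take the larger (rising MC): Q* = 11.
Check: AVC at Q = 11 is $91 ≤ P, so revenue covers variable cost.
Profit = P·Q − TC = 355·11 − 1376 = $2529.

Produce at Q = 11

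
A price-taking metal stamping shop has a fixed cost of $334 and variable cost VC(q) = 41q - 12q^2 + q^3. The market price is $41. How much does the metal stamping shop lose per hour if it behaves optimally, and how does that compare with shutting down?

Profit = -$78 at q = 8

AVC = 41 - 12q + q^2; min AVC = $5 at q = 6. Since P = $41 ≥ min AVC, the firm produces.
MC = 41 - 24q + 3q^2. Setting P = MC and taking the root on the rising branch gives q* = 8.
TR = 41·8 = 328. TC = 334 + 72 = 406. Profit = 328 − 406 = -$78.
Shutting down would mean losing the fixed cost of $334, so operating at a loss of $78 is better by $256.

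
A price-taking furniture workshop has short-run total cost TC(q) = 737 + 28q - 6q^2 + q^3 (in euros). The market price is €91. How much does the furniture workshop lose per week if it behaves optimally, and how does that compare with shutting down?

Profit = -€345 at q = 7

AVC = 28 - 6q + q^2 has its minimum €19 at q = 3; price €91 clears that bar, so the firm operates.
With MC = 28 - 12q + 3q^2, P = MC on the upward-sloping part at q* = 7.
TR = 91·7 = 637. TC = 737 + 245 = 982. Profit = 637 − 982 = -€345.
By producing, the firm covers all variable cost plus €392 of fixed cost; shutting down would lose the full €737.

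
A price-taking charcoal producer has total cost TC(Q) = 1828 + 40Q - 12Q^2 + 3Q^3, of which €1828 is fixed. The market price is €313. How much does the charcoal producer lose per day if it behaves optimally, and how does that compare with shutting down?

AVC = 40 - 12Q + 3Q^2; min AVC = €28 at Q = 2. Since P = €313 ≥ min AVC, the firm produces.
MC = 40 - 24Q + 9Q^2. Setting P = MC and taking the root on the rising branch gives Q* = 7.
TR = 313·7 = 2191. TC = 1828 + 721 = 2549. Profit = 2191 − 2549 = -€358.
By producing, the firm covers all variable cost plus €1470 of fixed cost; shutting down would lose the full €1828.

Profit = -€358 at Q = 7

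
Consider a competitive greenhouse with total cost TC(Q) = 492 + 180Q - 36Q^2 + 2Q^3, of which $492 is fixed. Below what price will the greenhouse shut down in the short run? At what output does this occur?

$18 per unit, at Q = 9

The shutdown price is the minimum of AVC. VC = 180Q - 36Q^2 + 2Q^3, so AVC = 180 - 36Q + 2Q^2.
At the minimum of AVC, MC = AVC. MC = 180 - 72Q + 6Q^2; setting MC = AVC gives 4Q^2 - 36Q = 0, so Q = 9. min AVC = 18.
The firm shuts down for any P below $18.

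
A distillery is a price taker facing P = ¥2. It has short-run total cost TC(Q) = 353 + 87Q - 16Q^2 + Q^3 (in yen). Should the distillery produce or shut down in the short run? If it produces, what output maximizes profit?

Strip out fixed cost: VC = 87Q - 16Q^2 + Q^3. Then AVC = 87 - 16Q + Q^2 and MC = 87 - 32Q + 3Q^2.
AVC hits its minimum where MC = AVC, at Q = 8, giving min AVC = 87 - 16·8 + 8^2 = ¥23.
With P < min AVC (¥2 < ¥23), every unit sold adds to the loss.
The firm minimizes its loss by shutting down and losing only its fixed cost of ¥353.

Shut down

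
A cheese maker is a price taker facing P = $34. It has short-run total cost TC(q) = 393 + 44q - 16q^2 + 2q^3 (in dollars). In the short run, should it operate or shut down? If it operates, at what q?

From TC, MC = TC'(q) = 44 - 32q + 6q^2 and AVC = VC/q = 44 - 16q + 2q^2.
AVC hits its minimum where MC = AVC, at q = 4, giving min AVC = 44 - 16·4 + 2·4^2 = $12.
Since P = $34 ≥ min AVC = $12, price covers variable cost and the firm should produce.
Set P = MC: 34 = 44 - 32q + 6q^2 → 10 - 32q + 6q^2 = 0. The roots are q = 1/3 and q = 5; the profit-maximizing output is on the rising part of MC, so q* = 5.
Check: AVC at q = 5 is $14 ≤ P, so revenue covers variable cost.
Profit = P·q − TC = 34·5 − 463 = -$293, a loss, but smaller than the $393 fixed cost the firm would lose by shutting down.

Produce at q = 5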